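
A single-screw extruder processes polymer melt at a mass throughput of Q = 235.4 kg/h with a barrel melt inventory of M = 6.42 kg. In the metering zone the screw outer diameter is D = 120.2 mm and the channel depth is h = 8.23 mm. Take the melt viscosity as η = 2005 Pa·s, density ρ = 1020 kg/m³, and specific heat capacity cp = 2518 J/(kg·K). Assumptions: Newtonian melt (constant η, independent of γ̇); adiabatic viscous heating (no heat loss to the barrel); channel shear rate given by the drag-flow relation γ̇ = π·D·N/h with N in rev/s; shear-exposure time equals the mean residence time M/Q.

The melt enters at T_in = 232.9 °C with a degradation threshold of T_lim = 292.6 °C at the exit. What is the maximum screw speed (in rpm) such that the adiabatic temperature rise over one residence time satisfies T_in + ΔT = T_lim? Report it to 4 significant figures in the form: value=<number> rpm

Q_s = Q / 3600 = 235.4 / 3600 = 0.0653889 kg/s
t_res = M / Q_s = 6.42 / 0.0653889 = 98.1818 s
D = 120.2 mm = 0.1202 m;  h = 8.23 mm = 0.00823 m
ΔT_a = T_lim − T_in = 292.6 − 232.9 = 59.7 K
γ̇_max² = ΔT_a·ρ·cp/(η·t_res) = 59.7·1020·2518/(2005·98.1818) = 778.906 s⁻²
Take the square root: γ̇_max = √(778.906) = 27.9089 s⁻¹
N_max = γ̇_max·h / (π·D) = 27.9089 · 0.00823 / (π · 0.1202) = 0.608258 rev/s = 36.4955 rpm

value=36.50 rpm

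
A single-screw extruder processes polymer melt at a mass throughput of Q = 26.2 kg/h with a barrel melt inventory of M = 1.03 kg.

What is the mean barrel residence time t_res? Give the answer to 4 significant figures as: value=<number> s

value=141.5 s

Convert throughput: Q = 26.2 kg/h = 26.2/3600 = 0.00727778 kg/s
Mean residence time: t_res = M/Q_s = 1.03 kg / 0.00727778 kg/s = 141.527 s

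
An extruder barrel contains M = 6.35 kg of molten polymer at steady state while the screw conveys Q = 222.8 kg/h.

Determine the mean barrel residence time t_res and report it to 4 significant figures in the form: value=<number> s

Throughput in SI: Q_s = 222.8 kg/h ÷ 3600 s/h = 0.0618889 kg/s
t_res = M / Q_s = 6.35 ÷ 0.0618889 = 102.603 s

value=102.6 s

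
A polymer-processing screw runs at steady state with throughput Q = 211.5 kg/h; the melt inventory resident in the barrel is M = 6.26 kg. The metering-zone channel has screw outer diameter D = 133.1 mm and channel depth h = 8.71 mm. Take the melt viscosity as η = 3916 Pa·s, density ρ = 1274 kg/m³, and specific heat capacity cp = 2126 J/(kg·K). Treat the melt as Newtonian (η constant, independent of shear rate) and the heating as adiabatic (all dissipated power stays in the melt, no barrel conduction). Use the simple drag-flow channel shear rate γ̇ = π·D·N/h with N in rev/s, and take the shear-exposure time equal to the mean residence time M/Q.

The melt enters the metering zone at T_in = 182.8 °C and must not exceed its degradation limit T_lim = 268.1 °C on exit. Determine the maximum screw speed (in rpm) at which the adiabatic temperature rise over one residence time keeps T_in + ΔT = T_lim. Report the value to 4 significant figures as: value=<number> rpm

Convert throughput: Q = 211.5 kg/h = 211.5/3600 = 0.05875 kg/s
t_res = M / Q_s = 6.26 ÷ 0.05875 = 106.553 s
D = 133.1 mm = 0.1331 m;  h = 8.71 mm = 0.00871 m
ΔT_a = T_lim − T_in = 268.1 − 182.8 = 85.3 K
γ̇_max² = ΔT_a·ρ·cp / (η·t_res) = [85.3 × 1274 × 2126] / [3916 × 106.553] = 553.698 s⁻²
Take the square root: γ̇_max = √(553.698) = 23.5308 s⁻¹
Solve γ̇ = πDN/h for N: N_max = γ̇_max·h/(π·D) = 23.5308 × 0.00871 / (π × 0.1331) = 0.490147 rev/s = 29.4088 rpm

value=29.41 rpm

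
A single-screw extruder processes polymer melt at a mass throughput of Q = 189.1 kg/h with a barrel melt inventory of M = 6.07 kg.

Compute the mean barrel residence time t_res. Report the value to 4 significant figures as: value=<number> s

Convert throughput: Q = 189.1 kg/h = 189.1/3600 = 0.0525278 kg/s
t_res = M / Q_s = 6.07 ÷ 0.0525278 = 115.558 s

value=115.6 s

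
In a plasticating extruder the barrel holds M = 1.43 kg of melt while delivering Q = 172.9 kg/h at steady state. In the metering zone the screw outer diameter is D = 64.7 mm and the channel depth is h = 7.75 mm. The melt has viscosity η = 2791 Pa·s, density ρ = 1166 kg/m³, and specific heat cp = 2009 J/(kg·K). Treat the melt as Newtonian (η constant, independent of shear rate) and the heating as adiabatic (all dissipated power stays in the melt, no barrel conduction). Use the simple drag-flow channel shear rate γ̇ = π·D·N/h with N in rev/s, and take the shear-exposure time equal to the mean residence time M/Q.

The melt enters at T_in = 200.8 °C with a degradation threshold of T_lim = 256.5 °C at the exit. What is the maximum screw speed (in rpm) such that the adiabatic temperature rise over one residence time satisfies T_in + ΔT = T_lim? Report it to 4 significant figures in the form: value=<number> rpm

Throughput in SI: Q_s = 172.9 kg/h ÷ 3600 s/h = 0.0480278 kg/s
t_res = M / Q_s = 1.43 / 0.0480278 = 29.7744 s
Convert to metres: D = 0.0647 m, h = 0.00775 m
ΔT_a = T_lim − T_in = 256.5 °C − 200.8 °C = 55.7 K
γ̇_max² = ΔT_a·ρ·cp / (η·t_res) = [55.7 × 1166 × 2009] / [2791 × 29.7744] = 1570.11 s⁻²
γ̇_max = √1570.11 = 39.6246 s⁻¹
N_max = γ̇_max h / (πD) = 39.6246·0.00775/(π·0.0647) = 1.51082 rev/s → ×60 = 90.6492 rpm

value=90.65 rpm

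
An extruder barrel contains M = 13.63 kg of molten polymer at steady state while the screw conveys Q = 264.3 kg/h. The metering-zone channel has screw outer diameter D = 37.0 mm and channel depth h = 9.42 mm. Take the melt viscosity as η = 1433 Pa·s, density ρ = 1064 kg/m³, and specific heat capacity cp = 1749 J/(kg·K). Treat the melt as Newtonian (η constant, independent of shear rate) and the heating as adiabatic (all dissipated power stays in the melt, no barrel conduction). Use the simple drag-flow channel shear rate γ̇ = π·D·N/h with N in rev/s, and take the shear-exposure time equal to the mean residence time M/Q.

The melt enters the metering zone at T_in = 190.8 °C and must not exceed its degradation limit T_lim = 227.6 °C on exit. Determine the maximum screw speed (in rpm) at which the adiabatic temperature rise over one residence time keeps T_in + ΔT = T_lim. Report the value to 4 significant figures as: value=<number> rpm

Q_s = Q / 3600 = 264.3 / 3600 = 0.0734167 kg/s
Mean residence time: t_res = M/Q_s = 13.63 kg / 0.0734167 kg/s = 185.653 s
Geometry in SI: D = 37.0 mm → 0.037 m, h = 9.42 mm → 0.00942 m
ΔT_a = T_lim − T_in = 227.6 − 190.8 = 36.8 K
γ̇_max² = ΔT_a·ρ·cp/(η·t_res) = 36.8·1064·1749/(1433·185.653) = 257.414 s⁻²
γ̇_max = sqrt(257.414) = 16.0441 s⁻¹
N_max = γ̇_max h / (πD) = 16.0441·0.00942/(π·0.037) = 1.30022 rev/s → ×60 = 78.0129 rpm

value=78.01 rpm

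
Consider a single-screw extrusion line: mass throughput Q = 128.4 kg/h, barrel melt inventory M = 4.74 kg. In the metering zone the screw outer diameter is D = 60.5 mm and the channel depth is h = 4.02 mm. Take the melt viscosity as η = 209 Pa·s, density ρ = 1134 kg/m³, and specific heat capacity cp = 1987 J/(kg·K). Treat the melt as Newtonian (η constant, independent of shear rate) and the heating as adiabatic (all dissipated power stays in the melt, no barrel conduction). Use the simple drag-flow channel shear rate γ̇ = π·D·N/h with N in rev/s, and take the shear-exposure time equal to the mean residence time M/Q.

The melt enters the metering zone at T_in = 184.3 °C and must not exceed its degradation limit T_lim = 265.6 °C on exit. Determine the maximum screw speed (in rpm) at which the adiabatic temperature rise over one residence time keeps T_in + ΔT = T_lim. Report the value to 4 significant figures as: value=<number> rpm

value=103.1 rpm

Throughput in SI: Q_s = 128.4 kg/h ÷ 3600 s/h = 0.0356667 kg/s
t_res = M / Q_s = 4.74 / 0.0356667 = 132.897 s
Convert to metres: D = 0.0605 m, h = 0.00402 m
ΔT_a = T_lim − T_in = 265.6 °C − 184.3 °C = 81.3 K
γ̇_max² = ΔT_a·ρ·cp/(η·t_res) = 81.3·1134·1987/(209·132.897) = 6595.37 s⁻²
γ̇_max = sqrt(6595.37) = 81.2119 s⁻¹
N_max = γ̇_max h / (πD) = 81.2119·0.00402/(π·0.0605) = 1.71767 rev/s → ×60 = 103.06 rpm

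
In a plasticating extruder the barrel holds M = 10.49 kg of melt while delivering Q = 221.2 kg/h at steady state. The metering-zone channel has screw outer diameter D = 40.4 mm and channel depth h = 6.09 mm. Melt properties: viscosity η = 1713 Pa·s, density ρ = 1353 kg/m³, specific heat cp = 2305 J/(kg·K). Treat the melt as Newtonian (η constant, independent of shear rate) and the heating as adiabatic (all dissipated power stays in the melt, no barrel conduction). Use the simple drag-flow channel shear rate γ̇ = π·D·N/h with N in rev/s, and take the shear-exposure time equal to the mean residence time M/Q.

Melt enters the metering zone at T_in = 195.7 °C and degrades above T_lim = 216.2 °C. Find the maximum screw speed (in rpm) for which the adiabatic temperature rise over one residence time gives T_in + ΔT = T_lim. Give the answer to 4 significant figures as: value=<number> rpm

value=42.57 rpm

Convert throughput: Q = 221.2 kg/h = 221.2/3600 = 0.0614444 kg/s
t_res = M / Q_s = 10.49 ÷ 0.0614444 = 170.723 s
Geometry in SI: D = 40.4 mm → 0.0404 m, h = 6.09 mm → 0.00609 m
ΔT_a = T_lim − T_in = 216.2 − 195.7 = 20.5 K
γ̇_max² = ΔT_a·ρ·cp/(η·t_res) = 20.5·1353·2305/(1713·170.723) = 218.611 s⁻²
γ̇_max = √218.611 = 14.7855 s⁻¹
N_max = γ̇_max·h / (π·D) = 14.7855 · 0.00609 / (π · 0.0404) = 0.709451 rev/s = 42.567 rpm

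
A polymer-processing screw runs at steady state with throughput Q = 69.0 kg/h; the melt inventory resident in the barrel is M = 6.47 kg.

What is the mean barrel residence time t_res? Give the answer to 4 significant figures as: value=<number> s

value=337.6 s

Convert throughput: Q = 69.0 kg/h = 69.0/3600 = 0.0191667 kg/s
t_res = M / Q_s = 6.47 ÷ 0.0191667 = 337.565 s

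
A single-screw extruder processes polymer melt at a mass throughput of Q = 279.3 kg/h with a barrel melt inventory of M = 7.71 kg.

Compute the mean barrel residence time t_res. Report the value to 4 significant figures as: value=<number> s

value=99.38 s

Q_s = Q / 3600 = 279.3 / 3600 = 0.0775833 kg/s
t_res = M / Q_s = 7.71 / 0.0775833 = 99.377 s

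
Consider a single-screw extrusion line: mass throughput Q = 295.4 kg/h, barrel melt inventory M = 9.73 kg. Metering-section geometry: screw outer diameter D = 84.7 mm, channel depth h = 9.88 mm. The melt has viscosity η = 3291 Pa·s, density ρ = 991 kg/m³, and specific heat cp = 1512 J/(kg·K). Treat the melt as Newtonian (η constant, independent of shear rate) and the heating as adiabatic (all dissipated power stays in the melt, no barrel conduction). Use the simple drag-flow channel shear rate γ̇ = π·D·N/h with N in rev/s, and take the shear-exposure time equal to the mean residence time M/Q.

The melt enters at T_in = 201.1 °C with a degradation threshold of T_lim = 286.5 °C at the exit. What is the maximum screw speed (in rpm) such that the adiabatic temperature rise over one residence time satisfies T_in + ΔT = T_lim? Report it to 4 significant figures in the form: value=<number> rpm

Convert throughput: Q = 295.4 kg/h = 295.4/3600 = 0.0820556 kg/s
t_res = M / Q_s = 9.73 / 0.0820556 = 118.578 s
D = 84.7 mm = 0.0847 m;  h = 9.88 mm = 0.00988 m
ΔT_a = T_lim − T_in = 286.5 − 201.1 = 85.4 K
γ̇_max² = ΔT_a·ρ·cp / (η·t_res) = [85.4 × 991 × 1512] / [3291 × 118.578] = 327.907 s⁻²
Take the square root: γ̇_max = √(327.907) = 18.1082 s⁻¹
N_max = γ̇_max·h / (π·D) = 18.1082 · 0.00988 / (π · 0.0847) = 0.672355 rev/s = 40.3413 rpm

value=40.34 rpm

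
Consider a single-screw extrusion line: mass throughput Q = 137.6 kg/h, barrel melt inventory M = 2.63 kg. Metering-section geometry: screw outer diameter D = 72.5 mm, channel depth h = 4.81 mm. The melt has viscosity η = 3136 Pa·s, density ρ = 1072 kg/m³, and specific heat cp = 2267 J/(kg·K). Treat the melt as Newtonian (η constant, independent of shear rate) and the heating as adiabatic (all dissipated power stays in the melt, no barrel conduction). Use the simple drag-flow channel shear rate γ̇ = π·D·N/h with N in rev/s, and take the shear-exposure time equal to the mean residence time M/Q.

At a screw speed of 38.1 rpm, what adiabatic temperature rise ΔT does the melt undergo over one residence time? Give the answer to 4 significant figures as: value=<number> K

Q_s = Q / 3600 = 137.6 / 3600 = 0.0382222 kg/s
Mean residence time: t_res = M/Q_s = 2.63 kg / 0.0382222 kg/s = 68.8081 s
Geometry in metres: D = 72.5 mm → 0.0725 m, h = 4.81 mm → 0.00481 m; screw speed N = 38.1 rpm = 0.635 rev/s
γ̇ = π·D·N / h = π · 0.0725 · 0.635 / 0.00481 = 30.0688 s⁻¹
Adiabatic rise: ΔT = η γ̇² t_res / (ρ cp) = 3136·(30.0688)²·68.8081 / (1072·2267) = 80.2791 K

value=80.28 K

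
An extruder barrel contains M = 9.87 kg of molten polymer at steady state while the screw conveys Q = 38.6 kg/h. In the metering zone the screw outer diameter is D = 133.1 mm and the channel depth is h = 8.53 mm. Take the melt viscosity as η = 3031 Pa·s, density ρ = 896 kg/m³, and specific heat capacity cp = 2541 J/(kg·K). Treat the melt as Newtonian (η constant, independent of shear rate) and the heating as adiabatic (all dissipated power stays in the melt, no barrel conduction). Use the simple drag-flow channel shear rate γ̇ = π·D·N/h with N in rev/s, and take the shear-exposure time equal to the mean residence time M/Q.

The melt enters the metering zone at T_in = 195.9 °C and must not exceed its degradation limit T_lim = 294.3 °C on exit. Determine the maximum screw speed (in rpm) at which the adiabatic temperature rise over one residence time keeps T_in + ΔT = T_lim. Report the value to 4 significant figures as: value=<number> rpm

Convert throughput: Q = 38.6 kg/h = 38.6/3600 = 0.0107222 kg/s
Mean residence time: t_res = M/Q_s = 9.87 kg / 0.0107222 kg/s = 920.518 s
Geometry in SI: D = 133.1 mm → 0.1331 m, h = 8.53 mm → 0.00853 m
Allowable rise: ΔT_a = T_lim − T_in = 294.3 − 195.9 = 98.4 K
γ̇_max² = ΔT_a·ρ·cp / (η·t_res) = [98.4 × 896 × 2541] / [3031 × 920.518] = 80.2952 s⁻²
γ̇_max = √80.2952 = 8.96076 s⁻¹
N_max = γ̇_max h / (πD) = 8.96076·0.00853/(π·0.1331) = 0.182796 rev/s → ×60 = 10.9677 rpm

value=10.97 rpm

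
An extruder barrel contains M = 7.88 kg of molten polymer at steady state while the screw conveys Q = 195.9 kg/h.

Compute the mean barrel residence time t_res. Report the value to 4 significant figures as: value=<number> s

value=144.8 s

Throughput in SI: Q_s = 195.9 kg/h ÷ 3600 s/h = 0.0544167 kg/s
Mean residence time: t_res = M/Q_s = 7.88 kg / 0.0544167 kg/s = 144.809 s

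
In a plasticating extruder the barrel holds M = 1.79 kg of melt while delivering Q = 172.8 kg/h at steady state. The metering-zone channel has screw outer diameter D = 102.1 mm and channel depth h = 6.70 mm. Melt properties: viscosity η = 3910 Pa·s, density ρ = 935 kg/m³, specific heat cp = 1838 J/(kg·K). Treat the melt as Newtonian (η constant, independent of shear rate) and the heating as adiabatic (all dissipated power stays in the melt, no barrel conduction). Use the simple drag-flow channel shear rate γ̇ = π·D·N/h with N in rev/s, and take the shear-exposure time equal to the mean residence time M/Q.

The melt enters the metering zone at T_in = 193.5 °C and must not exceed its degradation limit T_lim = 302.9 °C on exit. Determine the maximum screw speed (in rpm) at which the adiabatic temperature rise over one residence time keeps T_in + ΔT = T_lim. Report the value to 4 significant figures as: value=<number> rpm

Throughput in SI: Q_s = 172.8 kg/h ÷ 3600 s/h = 0.048 kg/s
t_res = M / Q_s = 1.79 ÷ 0.048 = 37.2917 s
D = 102.1 mm = 0.1021 m;  h = 6.70 mm = 0.0067 m
ΔT_a = T_lim − T_in = 302.9 °C − 193.5 °C = 109.4 K
γ̇_max² = ΔT_a·ρ·cp / (η·t_res) = [109.4 × 935 × 1838] / [3910 × 37.2917] = 1289.39 s⁻²
Take the square root: γ̇_max = √(1289.39) = 35.9081 s⁻¹
N_max = γ̇_max·h / (π·D) = 35.9081 · 0.0067 / (π · 0.1021) = 0.750053 rev/s = 45.0032 rpm

value=45.00 rpm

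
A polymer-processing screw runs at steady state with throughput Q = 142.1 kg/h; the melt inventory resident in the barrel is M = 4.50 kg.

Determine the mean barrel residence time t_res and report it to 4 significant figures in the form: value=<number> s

Q_s = Q / 3600 = 142.1 / 3600 = 0.0394722 kg/s
Mean residence time: t_res = M/Q_s = 4.50 kg / 0.0394722 kg/s = 114.004 s

value=114.0 s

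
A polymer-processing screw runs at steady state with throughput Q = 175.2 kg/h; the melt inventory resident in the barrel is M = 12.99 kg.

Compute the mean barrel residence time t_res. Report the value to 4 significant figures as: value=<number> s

value=266.9 s

Throughput in SI: Q_s = 175.2 kg/h ÷ 3600 s/h = 0.0486667 kg/s
t_res = M / Q_s = 12.99 ÷ 0.0486667 = 266.918 s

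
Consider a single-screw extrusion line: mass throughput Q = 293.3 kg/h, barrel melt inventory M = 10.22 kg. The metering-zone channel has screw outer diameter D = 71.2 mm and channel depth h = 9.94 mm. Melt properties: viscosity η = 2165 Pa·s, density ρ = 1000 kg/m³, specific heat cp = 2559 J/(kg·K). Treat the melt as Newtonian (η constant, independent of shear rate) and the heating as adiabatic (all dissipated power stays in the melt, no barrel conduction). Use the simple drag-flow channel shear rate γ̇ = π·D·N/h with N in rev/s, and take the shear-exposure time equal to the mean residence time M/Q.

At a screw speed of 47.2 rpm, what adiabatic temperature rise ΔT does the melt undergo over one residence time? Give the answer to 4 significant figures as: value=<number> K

Q_s = Q / 3600 = 293.3 / 3600 = 0.0814722 kg/s
t_res = M / Q_s = 10.22 ÷ 0.0814722 = 125.442 s
Geometry in metres: D = 71.2 mm → 0.0712 m, h = 9.94 mm → 0.00994 m; screw speed N = 47.2 rpm = 0.786667 rev/s
γ̇ = π D N / h = (π)(0.0712)(0.786667) / 0.00994 = 17.7025 s⁻¹
ΔT = η·γ̇²·t_res / (ρ·cp) = 2165 · (17.7025)² · 125.442 / (1000 · 2559) = 33.2581 K

value=33.26 K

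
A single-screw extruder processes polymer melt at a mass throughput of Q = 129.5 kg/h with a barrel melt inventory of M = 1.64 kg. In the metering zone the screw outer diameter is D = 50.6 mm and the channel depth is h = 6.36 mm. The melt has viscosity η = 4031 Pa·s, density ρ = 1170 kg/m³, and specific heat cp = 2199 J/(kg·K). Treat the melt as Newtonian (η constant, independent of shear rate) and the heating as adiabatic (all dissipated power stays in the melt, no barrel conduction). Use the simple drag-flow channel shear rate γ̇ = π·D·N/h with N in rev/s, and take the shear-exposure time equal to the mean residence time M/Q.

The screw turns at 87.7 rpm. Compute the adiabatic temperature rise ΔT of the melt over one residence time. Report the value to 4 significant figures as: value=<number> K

Throughput in SI: Q_s = 129.5 kg/h ÷ 3600 s/h = 0.0359722 kg/s
t_res = M / Q_s = 1.64 ÷ 0.0359722 = 45.5907 s
D = 50.6 mm = 0.0506 m;  h = 6.36 mm = 0.00636 m;  N = 87.7 rpm / 60 = 1.46167 rev/s
γ̇ = π·D·N / h = π · 0.0506 · 1.46167 / 0.00636 = 36.5335 s⁻¹
ΔT = η·γ̇²·t_res / (ρ·cp) = 4031 · (36.5335)² · 45.5907 / (1170 · 2199) = 95.337 K

value=95.34 K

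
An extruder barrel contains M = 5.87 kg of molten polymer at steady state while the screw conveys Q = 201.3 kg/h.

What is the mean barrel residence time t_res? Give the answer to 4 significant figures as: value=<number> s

value=105.0 s

Q_s = Q / 3600 = 201.3 / 3600 = 0.0559167 kg/s
t_res = M / Q_s = 5.87 / 0.0559167 = 104.978 s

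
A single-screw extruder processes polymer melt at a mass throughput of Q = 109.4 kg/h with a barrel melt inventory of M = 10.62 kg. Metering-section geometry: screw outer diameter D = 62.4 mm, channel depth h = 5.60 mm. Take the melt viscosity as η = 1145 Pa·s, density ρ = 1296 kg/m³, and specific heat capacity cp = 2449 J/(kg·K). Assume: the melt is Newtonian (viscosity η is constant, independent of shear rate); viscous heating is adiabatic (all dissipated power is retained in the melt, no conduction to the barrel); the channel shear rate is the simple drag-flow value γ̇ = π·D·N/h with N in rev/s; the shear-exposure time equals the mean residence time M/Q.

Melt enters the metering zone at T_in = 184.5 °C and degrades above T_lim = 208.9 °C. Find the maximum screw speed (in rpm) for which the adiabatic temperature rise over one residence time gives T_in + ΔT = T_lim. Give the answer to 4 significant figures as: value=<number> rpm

Q_s = Q / 3600 = 109.4 / 3600 = 0.0303889 kg/s
t_res = M / Q_s = 10.62 ÷ 0.0303889 = 349.47 s
Geometry in SI: D = 62.4 mm → 0.0624 m, h = 5.60 mm → 0.0056 m
ΔT_a = T_lim − T_in = 208.9 − 184.5 = 24.4 K
γ̇_max² = ΔT_a·ρ·cp / (η·t_res) = [24.4 × 1296 × 2449] / [1145 × 349.47] = 193.539 s⁻²
Take the square root: γ̇_max = √(193.539) = 13.9118 s⁻¹
N_max = γ̇_max h / (πD) = 13.9118·0.0056/(π·0.0624) = 0.397409 rev/s → ×60 = 23.8445 rpm

value=23.84 rpm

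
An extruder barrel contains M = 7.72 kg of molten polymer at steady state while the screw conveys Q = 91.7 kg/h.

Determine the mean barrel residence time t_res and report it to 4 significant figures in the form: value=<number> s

Q_s = Q / 3600 = 91.7 / 3600 = 0.0254722 kg/s
t_res = M / Q_s = 7.72 / 0.0254722 = 303.075 s

value=303.1 s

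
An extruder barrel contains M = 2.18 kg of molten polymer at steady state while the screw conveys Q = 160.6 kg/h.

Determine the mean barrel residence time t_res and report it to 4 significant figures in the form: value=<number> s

Convert throughput: Q = 160.6 kg/h = 160.6/3600 = 0.0446111 kg/s
t_res = M / Q_s = 2.18 / 0.0446111 = 48.8667 s

value=48.87 s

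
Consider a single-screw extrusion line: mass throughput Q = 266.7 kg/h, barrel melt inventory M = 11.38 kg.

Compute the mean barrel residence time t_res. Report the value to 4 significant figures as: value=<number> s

Convert throughput: Q = 266.7 kg/h = 266.7/3600 = 0.0740833 kg/s
t_res = M / Q_s = 11.38 ÷ 0.0740833 = 153.611 s

value=153.6 s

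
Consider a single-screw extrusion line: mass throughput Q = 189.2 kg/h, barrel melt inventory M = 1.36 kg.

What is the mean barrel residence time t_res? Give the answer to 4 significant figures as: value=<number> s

value=25.88 s

Throughput in SI: Q_s = 189.2 kg/h ÷ 3600 s/h = 0.0525556 kg/s
t_res = M / Q_s = 1.36 / 0.0525556 = 25.8774 s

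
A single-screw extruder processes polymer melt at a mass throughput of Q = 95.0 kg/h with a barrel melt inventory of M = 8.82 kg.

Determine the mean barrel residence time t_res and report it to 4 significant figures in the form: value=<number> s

value=334.2 s

Throughput in SI: Q_s = 95.0 kg/h ÷ 3600 s/h = 0.0263889 kg/s
t_res = M / Q_s = 8.82 / 0.0263889 = 334.232 s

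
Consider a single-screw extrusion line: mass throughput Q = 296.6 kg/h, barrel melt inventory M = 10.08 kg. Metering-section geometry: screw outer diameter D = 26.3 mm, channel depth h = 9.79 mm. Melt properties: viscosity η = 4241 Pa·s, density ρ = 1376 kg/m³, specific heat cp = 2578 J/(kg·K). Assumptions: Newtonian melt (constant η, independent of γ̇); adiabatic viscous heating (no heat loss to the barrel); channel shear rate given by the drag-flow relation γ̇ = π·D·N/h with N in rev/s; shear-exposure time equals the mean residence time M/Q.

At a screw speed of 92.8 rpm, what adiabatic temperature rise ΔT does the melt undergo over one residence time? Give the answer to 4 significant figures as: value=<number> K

Q_s = Q / 3600 = 296.6 / 3600 = 0.0823889 kg/s
Mean residence time: t_res = M/Q_s = 10.08 kg / 0.0823889 kg/s = 122.347 s
D = 26.3 mm = 0.0263 m;  h = 9.79 mm = 0.00979 m;  N = 92.8 rpm / 60 = 1.54667 rev/s
Shear rate: γ̇ = πDN/h = π·0.0263·1.54667/0.00979 = 13.0533 s⁻¹
ΔT = η·γ̇²·t_res/(ρ·cp) = [4241 × 13.0533² × 122.347] / [1376 × 2578] = 24.9229 K

value=24.92 K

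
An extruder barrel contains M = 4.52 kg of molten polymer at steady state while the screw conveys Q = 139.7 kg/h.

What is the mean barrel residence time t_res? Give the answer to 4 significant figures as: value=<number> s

value=116.5 s

Throughput in SI: Q_s = 139.7 kg/h ÷ 3600 s/h = 0.0388056 kg/s
Mean residence time: t_res = M/Q_s = 4.52 kg / 0.0388056 kg/s = 116.478 s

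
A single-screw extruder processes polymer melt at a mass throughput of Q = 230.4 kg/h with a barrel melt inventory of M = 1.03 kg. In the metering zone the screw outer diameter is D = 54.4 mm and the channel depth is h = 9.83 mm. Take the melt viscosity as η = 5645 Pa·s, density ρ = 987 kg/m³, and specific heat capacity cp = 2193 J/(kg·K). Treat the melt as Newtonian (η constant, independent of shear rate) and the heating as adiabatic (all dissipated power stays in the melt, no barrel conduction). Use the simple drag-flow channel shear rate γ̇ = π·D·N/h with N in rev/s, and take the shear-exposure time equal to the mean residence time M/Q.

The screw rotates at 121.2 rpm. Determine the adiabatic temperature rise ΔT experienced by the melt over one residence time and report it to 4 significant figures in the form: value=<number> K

Q_s = Q / 3600 = 230.4 / 3600 = 0.064 kg/s
t_res = M / Q_s = 1.03 ÷ 0.064 = 16.0938 s
Convert to SI: D = 0.0544 m, h = 0.00983 m, N = 121.2/60 = 2.02 rev/s
γ̇ = π·D·N / h = π · 0.0544 · 2.02 / 0.00983 = 35.1194 s⁻¹
ΔT = η·γ̇²·t_res / (ρ·cp) = 5645 · (35.1194)² · 16.0938 / (987 · 2193) = 51.7677 K

value=51.77 K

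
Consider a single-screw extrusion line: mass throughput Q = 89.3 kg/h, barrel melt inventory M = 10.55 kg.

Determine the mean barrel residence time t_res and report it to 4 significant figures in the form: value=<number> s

value=425.3 s

Throughput in SI: Q_s = 89.3 kg/h ÷ 3600 s/h = 0.0248056 kg/s
t_res = M / Q_s = 10.55 / 0.0248056 = 425.308 s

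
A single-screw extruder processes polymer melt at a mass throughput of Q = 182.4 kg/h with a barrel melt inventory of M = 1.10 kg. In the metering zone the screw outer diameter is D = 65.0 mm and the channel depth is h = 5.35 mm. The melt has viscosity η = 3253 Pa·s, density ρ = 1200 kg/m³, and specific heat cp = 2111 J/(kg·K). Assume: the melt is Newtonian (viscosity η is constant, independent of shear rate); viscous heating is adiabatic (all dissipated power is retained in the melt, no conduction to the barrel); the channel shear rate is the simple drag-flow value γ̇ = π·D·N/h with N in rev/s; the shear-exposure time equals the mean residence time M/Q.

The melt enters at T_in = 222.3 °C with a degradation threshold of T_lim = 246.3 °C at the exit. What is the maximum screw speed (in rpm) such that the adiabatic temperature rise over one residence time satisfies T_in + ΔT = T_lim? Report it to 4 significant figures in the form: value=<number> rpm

value=46.12 rpm

Throughput in SI: Q_s = 182.4 kg/h ÷ 3600 s/h = 0.0506667 kg/s
t_res = M / Q_s = 1.10 / 0.0506667 = 21.7105 s
Convert to metres: D = 0.065 m, h = 0.00535 m
Allowable rise: ΔT_a = T_lim − T_in = 246.3 − 222.3 = 24 K
γ̇_max² = ΔT_a·ρ·cp/(η·t_res) = 24·1200·2111/(3253·21.7105) = 860.848 s⁻²
Take the square root: γ̇_max = √(860.848) = 29.3402 s⁻¹
N_max = γ̇_max h / (πD) = 29.3402·0.00535/(π·0.065) = 0.768694 rev/s → ×60 = 46.1217 rpm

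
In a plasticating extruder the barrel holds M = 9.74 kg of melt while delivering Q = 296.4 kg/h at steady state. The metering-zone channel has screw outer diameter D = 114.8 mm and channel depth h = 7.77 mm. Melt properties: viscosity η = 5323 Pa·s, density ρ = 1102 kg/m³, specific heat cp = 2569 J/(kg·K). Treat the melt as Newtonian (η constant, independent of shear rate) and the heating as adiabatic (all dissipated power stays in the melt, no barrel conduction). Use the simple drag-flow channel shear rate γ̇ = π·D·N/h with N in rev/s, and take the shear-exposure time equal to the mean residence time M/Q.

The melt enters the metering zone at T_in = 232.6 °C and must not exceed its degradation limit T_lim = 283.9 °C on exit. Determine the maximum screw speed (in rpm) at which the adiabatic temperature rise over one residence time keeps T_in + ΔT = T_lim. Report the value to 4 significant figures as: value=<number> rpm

value=19.63 rpm

Convert throughput: Q = 296.4 kg/h = 296.4/3600 = 0.0823333 kg/s
t_res = M / Q_s = 9.74 / 0.0823333 = 118.3 s
Geometry in SI: D = 114.8 mm → 0.1148 m, h = 7.77 mm → 0.00777 m
ΔT_a = T_lim − T_in = 283.9 °C − 232.6 °C = 51.3 K
γ̇_max² = ΔT_a·ρ·cp/(η·t_res) = 51.3·1102·2569/(5323·118.3) = 230.634 s⁻²
γ̇_max = √230.634 = 15.1866 s⁻¹
N_max = γ̇_max h / (πD) = 15.1866·0.00777/(π·0.1148) = 0.327183 rev/s → ×60 = 19.631 rpm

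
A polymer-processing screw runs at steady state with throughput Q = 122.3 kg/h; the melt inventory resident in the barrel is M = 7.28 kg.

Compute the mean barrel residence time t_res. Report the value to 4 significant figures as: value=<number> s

Convert throughput: Q = 122.3 kg/h = 122.3/3600 = 0.0339722 kg/s
t_res = M / Q_s = 7.28 ÷ 0.0339722 = 214.293 s

value=214.3 s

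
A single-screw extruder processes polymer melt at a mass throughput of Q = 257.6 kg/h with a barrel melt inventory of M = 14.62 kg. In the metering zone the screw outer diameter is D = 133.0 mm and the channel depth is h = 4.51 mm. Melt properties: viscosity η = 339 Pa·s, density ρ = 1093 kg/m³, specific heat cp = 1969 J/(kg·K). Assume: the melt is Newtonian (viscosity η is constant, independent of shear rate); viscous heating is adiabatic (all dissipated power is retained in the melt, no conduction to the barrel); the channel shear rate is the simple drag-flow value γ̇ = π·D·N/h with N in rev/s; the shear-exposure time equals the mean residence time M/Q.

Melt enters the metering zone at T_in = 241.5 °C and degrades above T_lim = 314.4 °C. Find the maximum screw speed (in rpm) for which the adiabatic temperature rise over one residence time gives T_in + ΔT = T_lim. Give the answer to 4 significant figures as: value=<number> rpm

value=30.82 rpm

Throughput in SI: Q_s = 257.6 kg/h ÷ 3600 s/h = 0.0715556 kg/s
t_res = M / Q_s = 14.62 / 0.0715556 = 204.317 s
Geometry in SI: D = 133.0 mm → 0.133 m, h = 4.51 mm → 0.00451 m
ΔT_a = T_lim − T_in = 314.4 °C − 241.5 °C = 72.9 K
γ̇_max² = ΔT_a·ρ·cp/(η·t_res) = 72.9·1093·1969/(339·204.317) = 2265.11 s⁻²
γ̇_max = sqrt(2265.11) = 47.5932 s⁻¹
N_max = γ̇_max·h / (π·D) = 47.5932 · 0.00451 / (π · 0.133) = 0.513712 rev/s = 30.8227 rpm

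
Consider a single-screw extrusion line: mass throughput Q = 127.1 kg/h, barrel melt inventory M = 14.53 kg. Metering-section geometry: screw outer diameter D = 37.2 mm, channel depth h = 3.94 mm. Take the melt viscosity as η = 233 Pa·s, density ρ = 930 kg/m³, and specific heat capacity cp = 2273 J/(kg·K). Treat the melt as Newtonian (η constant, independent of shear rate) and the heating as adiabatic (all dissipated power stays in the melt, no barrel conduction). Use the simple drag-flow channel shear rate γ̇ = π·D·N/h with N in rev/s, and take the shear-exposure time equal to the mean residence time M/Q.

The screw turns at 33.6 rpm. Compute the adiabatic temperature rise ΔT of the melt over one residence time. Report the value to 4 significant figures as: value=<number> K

value=12.52 K

Convert throughput: Q = 127.1 kg/h = 127.1/3600 = 0.0353056 kg/s
t_res = M / Q_s = 14.53 / 0.0353056 = 411.55 s
Geometry in metres: D = 37.2 mm → 0.0372 m, h = 3.94 mm → 0.00394 m; screw speed N = 33.6 rpm = 0.56 rev/s
γ̇ = π D N / h = (π)(0.0372)(0.56) / 0.00394 = 16.6106 s⁻¹
Adiabatic rise: ΔT = η γ̇² t_res / (ρ cp) = 233·(16.6106)²·411.55 / (930·2273) = 12.516 K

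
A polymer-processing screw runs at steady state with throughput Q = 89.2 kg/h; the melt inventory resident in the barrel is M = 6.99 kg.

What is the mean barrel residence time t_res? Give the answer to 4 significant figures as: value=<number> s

value=282.1 s

Throughput in SI: Q_s = 89.2 kg/h ÷ 3600 s/h = 0.0247778 kg/s
t_res = M / Q_s = 6.99 ÷ 0.0247778 = 282.108 s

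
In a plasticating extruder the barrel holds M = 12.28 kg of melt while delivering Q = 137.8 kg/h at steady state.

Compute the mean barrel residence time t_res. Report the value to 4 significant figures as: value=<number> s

Q_s = Q / 3600 = 137.8 / 3600 = 0.0382778 kg/s
t_res = M / Q_s = 12.28 ÷ 0.0382778 = 320.813 s

value=320.8 s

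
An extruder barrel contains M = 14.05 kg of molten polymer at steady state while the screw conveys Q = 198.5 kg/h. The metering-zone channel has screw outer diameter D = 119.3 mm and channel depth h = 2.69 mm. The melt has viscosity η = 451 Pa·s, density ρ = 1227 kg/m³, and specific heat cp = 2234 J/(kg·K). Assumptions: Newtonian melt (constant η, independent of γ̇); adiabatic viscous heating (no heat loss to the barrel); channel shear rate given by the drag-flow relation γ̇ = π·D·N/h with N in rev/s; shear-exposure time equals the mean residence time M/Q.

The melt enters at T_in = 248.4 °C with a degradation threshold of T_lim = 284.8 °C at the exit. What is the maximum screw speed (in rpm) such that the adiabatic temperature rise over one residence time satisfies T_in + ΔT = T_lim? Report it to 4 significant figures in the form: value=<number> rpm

Convert throughput: Q = 198.5 kg/h = 198.5/3600 = 0.0551389 kg/s
t_res = M / Q_s = 14.05 ÷ 0.0551389 = 254.811 s
Convert to metres: D = 0.1193 m, h = 0.00269 m
Allowable rise: ΔT_a = T_lim − T_in = 284.8 − 248.4 = 36.4 K
γ̇_max² = ΔT_a·ρ·cp / (η·t_res) = [36.4 × 1227 × 2234] / [451 × 254.811] = 868.229 s⁻²
γ̇_max = sqrt(868.229) = 29.4657 s⁻¹
N_max = γ̇_max·h / (π·D) = 29.4657 · 0.00269 / (π · 0.1193) = 0.211485 rev/s = 12.6891 rpm

value=12.69 rpm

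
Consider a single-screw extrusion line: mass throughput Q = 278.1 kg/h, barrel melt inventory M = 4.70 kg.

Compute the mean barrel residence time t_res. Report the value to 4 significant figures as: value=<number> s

Throughput in SI: Q_s = 278.1 kg/h ÷ 3600 s/h = 0.07725 kg/s
Mean residence time: t_res = M/Q_s = 4.70 kg / 0.07725 kg/s = 60.8414 s

value=60.84 s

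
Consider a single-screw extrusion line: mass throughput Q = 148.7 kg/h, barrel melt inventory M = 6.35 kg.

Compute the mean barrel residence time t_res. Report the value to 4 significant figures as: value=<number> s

Throughput in SI: Q_s = 148.7 kg/h ÷ 3600 s/h = 0.0413056 kg/s
t_res = M / Q_s = 6.35 ÷ 0.0413056 = 153.732 s

value=153.7 s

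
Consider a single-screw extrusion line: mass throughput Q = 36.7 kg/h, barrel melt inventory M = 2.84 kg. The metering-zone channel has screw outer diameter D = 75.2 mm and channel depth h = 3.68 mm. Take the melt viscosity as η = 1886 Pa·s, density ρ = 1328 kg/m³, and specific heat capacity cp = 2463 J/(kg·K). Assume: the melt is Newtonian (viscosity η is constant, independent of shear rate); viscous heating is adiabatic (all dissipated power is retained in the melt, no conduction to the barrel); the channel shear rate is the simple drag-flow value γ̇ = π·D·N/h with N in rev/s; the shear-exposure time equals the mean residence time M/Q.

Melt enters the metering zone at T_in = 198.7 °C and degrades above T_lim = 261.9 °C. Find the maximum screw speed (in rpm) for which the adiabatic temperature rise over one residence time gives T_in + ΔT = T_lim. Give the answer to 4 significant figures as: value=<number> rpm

Throughput in SI: Q_s = 36.7 kg/h ÷ 3600 s/h = 0.0101944 kg/s
t_res = M / Q_s = 2.84 ÷ 0.0101944 = 278.583 s
Geometry in SI: D = 75.2 mm → 0.0752 m, h = 3.68 mm → 0.00368 m
Allowable rise: ΔT_a = T_lim − T_in = 261.9 − 198.7 = 63.2 K
Invert ΔT = ηγ̇²t_res/(ρcp) for γ̇: γ̇_max² = ΔT_a ρ cp / (η t_res) = 63.2·1328·2463 / (1886·278.583) = 393.444 s⁻²
γ̇_max = √393.444 = 19.8354 s⁻¹
N_max = γ̇_max h / (πD) = 19.8354·0.00368/(π·0.0752) = 0.308974 rev/s → ×60 = 18.5384 rpm

value=18.54 rpm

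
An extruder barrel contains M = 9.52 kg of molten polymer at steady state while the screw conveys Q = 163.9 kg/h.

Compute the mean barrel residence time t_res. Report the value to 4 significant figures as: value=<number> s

value=209.1 s

Throughput in SI: Q_s = 163.9 kg/h ÷ 3600 s/h = 0.0455278 kg/s
t_res = M / Q_s = 9.52 ÷ 0.0455278 = 209.103 s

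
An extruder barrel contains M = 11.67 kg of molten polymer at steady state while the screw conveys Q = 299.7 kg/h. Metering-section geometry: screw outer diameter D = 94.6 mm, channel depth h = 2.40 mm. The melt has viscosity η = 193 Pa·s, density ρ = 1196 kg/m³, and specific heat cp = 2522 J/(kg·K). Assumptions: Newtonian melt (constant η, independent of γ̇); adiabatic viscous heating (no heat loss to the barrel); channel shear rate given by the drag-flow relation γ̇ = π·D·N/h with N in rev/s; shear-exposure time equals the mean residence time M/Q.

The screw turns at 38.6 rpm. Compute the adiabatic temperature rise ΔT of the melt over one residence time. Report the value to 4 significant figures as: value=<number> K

Q_s = Q / 3600 = 299.7 / 3600 = 0.08325 kg/s
Mean residence time: t_res = M/Q_s = 11.67 kg / 0.08325 kg/s = 140.18 s
D = 94.6 mm = 0.0946 m;  h = 2.40 mm = 0.0024 m;  N = 38.6 rpm / 60 = 0.643333 rev/s
Shear rate: γ̇ = πDN/h = π·0.0946·0.643333/0.0024 = 79.6647 s⁻¹
Adiabatic rise: ΔT = η γ̇² t_res / (ρ cp) = 193·(79.6647)²·140.18 / (1196·2522) = 56.9245 K

value=56.92 K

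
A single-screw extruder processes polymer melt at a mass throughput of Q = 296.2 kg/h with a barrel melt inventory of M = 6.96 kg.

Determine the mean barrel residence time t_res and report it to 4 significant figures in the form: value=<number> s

value=84.59 s

Q_s = Q / 3600 = 296.2 / 3600 = 0.0822778 kg/s
t_res = M / Q_s = 6.96 ÷ 0.0822778 = 84.5915 s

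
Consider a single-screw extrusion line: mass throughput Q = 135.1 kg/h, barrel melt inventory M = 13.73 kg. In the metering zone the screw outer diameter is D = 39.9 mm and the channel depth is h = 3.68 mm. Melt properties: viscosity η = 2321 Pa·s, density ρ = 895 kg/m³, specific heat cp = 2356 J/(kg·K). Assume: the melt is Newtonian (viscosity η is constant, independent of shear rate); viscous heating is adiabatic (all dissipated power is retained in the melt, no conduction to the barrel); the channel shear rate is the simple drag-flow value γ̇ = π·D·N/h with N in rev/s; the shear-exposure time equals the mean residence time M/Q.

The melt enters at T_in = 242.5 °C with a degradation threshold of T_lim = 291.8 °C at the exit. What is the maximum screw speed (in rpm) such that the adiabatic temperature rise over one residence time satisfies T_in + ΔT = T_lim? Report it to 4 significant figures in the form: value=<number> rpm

Throughput in SI: Q_s = 135.1 kg/h ÷ 3600 s/h = 0.0375278 kg/s
t_res = M / Q_s = 13.73 ÷ 0.0375278 = 365.862 s
Convert to metres: D = 0.0399 m, h = 0.00368 m
ΔT_a = T_lim − T_in = 291.8 − 242.5 = 49.3 K
γ̇_max² = ΔT_a·ρ·cp/(η·t_res) = 49.3·895·2356/(2321·365.862) = 122.42 s⁻²
γ̇_max = sqrt(122.42) = 11.0644 s⁻¹
N_max = γ̇_max h / (πD) = 11.0644·0.00368/(π·0.0399) = 0.324826 rev/s → ×60 = 19.4896 rpm

value=19.49 rpm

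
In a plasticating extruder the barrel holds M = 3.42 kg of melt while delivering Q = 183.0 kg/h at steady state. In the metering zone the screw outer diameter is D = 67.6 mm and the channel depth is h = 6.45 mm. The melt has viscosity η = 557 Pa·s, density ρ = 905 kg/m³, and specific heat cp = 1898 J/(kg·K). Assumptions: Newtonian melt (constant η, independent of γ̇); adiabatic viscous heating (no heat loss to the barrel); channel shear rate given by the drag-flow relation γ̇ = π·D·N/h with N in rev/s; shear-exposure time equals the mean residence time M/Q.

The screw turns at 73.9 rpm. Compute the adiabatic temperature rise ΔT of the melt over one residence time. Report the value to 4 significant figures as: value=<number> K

value=35.88 K

Convert throughput: Q = 183.0 kg/h = 183.0/3600 = 0.0508333 kg/s
t_res = M / Q_s = 3.42 ÷ 0.0508333 = 67.2787 s
Convert to SI: D = 0.0676 m, h = 0.00645 m, N = 73.9/60 = 1.23167 rev/s
γ̇ = π D N / h = (π)(0.0676)(1.23167) / 0.00645 = 40.5537 s⁻¹
ΔT = η·γ̇²·t_res/(ρ·cp) = [557 × 40.5537² × 67.2787] / [905 × 1898] = 35.8796 K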